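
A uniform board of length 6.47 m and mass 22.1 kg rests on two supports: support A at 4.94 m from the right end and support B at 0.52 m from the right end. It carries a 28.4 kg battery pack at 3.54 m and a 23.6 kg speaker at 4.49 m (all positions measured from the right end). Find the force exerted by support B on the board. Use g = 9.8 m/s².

Choose support A as the axis so its reaction then has zero moment arm.
Beam weight: 22.1 × 9.8 = 216.6 N down at 3.235 m → arm 1.705 m, τ = 216.6 × 1.705 = 369.3 N·m clockwise.
Battery pack: 28.4 × 9.8 = 278.3 N down at 3.54 m → arm 1.4 m, τ = 278.3 × 1.4 = 389.6 N·m clockwise.
Speaker: 23.6 × 9.8 = 231.3 N down at 4.49 m → arm 0.45 m, τ = 231.3 × 0.45 = 104.1 N·m clockwise.
Net load moment about support A = 863 N·m clockwise.
Reaction R at support B is upward at 0.52 m, arm 4.42 m → moment R × 4.42 counterclockwise.
Στ = 0 ⇒ R × 4.42 = 863 ⇒ R = 195 N.

R_B ≈ 195 N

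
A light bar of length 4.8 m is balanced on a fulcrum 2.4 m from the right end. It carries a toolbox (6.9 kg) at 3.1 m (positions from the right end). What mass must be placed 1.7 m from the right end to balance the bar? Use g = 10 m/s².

Take moments about the fulcrum (at 2.4 m from the right end).
Toolbox: 6.9 × 10 = 69 N down at 3.1 m → arm 0.7 m, τ = 69 × 0.7 = 48.3 N·m counterclockwise.
Net moment of known loads = 48.3 N·m counterclockwise.
An unknown mass m at 1.7 m has arm 0.7 m; its moment is m·g·0.7 clockwise.
For rotational equilibrium, m × 10 × 0.7 = 48.3, so m = 48.3 / (10 × 0.7) = 6.9 kg.

m ≈ 6.9 kg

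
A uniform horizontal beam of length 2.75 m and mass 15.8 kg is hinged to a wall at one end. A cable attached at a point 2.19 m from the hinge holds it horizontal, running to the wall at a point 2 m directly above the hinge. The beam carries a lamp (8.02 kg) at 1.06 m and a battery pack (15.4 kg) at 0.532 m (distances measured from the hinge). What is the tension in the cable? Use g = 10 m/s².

T ≈ 260 N

Sum moments about the hinge (the unknown hinge reaction has zero arm there).
Beam weight: 15.8 × 10 = 158 N down at 1.375 m → arm 1.375 m, τ = 158 × 1.375 = 217.2 N·m clockwise.
Lamp: 8.02 × 10 = 80.2 N down at 1.06 m → arm 1.06 m, τ = 80.2 × 1.06 = 85.01 N·m clockwise.
Battery pack: 15.4 × 10 = 154 N down at 0.532 m → arm 0.532 m, τ = 154 × 0.532 = 81.93 N·m clockwise.
Total clockwise load moment = 384.1 N·m.
The cable tension T acts at 2.19 m; only its component perpendicular to the beam, T sinθ, produces torque. sinθ = h/√(h²+d²) = 2/√(2²+2.19²) = 0.6743.
Balancing moments: T × 2.19 × 0.6743 = 384.1, giving T = 384.1 / 1.477 = 260 N.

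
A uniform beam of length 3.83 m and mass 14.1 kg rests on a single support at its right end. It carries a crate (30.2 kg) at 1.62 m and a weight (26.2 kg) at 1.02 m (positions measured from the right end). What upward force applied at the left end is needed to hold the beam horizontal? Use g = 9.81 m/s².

Sum moments about the right end (the unknown pivot reaction has zero arm there).
Beam weight: 14.1 × 9.81 = 138.3 N down at 1.915 m → arm 1.915 m, τ = 138.3 × 1.915 = 264.8 N·m counterclockwise.
Crate: 30.2 × 9.81 = 296.3 N down at 1.62 m → arm 1.62 m, τ = 296.3 × 1.62 = 480 N·m counterclockwise.
Weight: 26.2 × 9.81 = 257 N down at 1.02 m → arm 1.02 m, τ = 257 × 1.02 = 262.1 N·m counterclockwise.
Net moment of the loads = 1007 N·m counterclockwise.
The upward force F acts at the left end, arm 3.83 m, giving F × 3.83 clockwise.
Στ = 0 ⇒ F × 3.83 = 1007 ⇒ F = 1007 / 3.83 = 263 N.

F ≈ 263 N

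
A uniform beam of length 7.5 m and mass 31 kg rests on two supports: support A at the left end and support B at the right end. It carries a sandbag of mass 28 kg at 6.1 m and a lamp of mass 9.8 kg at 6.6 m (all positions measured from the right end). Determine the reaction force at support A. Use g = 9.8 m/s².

R_A ≈ 460 N

Taking torques about support B:
Beam weight: 31 × 9.8 = 303.8 N down at 3.75 m → arm 3.75 m, τ = 303.8 × 3.75 = 1139 N·m counterclockwise.
Sandbag: 28 × 9.8 = 274.4 N down at 6.1 m → arm 6.1 m, τ = 274.4 × 6.1 = 1674 N·m counterclockwise.
Lamp: 9.8 × 9.8 = 96.04 N down at 6.6 m → arm 6.6 m, τ = 96.04 × 6.6 = 633.9 N·m counterclockwise.
Net load moment about support B = 3447 N·m counterclockwise.
Reaction R at support A is upward at 7.5 m, arm 7.5 m → moment R × 7.5 clockwise.
Στ = 0 ⇒ R × 7.5 = 3447 ⇒ R = 460 N.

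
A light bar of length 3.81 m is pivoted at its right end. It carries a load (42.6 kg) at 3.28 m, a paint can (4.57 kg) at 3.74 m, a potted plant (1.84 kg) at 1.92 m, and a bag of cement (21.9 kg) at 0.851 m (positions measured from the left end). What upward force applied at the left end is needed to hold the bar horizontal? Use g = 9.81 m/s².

Taking torques about the right end:
Load: 42.6 × 9.81 = 417.9 N down at 3.28 m → arm 0.53 m, τ = 417.9 × 0.53 = 221.5 N·m counterclockwise.
Paint can: 4.57 × 9.81 = 44.83 N down at 3.74 m → arm 0.07 m, τ = 44.83 × 0.07 = 3.138 N·m counterclockwise.
Potted plant: 1.84 × 9.81 = 18.05 N down at 1.92 m → arm 1.89 m, τ = 18.05 × 1.89 = 34.11 N·m counterclockwise.
Bag of cement: 21.9 × 9.81 = 214.8 N down at 0.851 m → arm 2.959 m, τ = 214.8 × 2.959 = 635.6 N·m counterclockwise.
Net moment of the loads = 894.3 N·m counterclockwise.
The upward force F acts at the left end, arm 3.81 m, giving F × 3.81 clockwise.
Στ = 0 ⇒ F × 3.81 = 894.3 ⇒ F = 894.3 / 3.81 = 235 N.

F ≈ 235 N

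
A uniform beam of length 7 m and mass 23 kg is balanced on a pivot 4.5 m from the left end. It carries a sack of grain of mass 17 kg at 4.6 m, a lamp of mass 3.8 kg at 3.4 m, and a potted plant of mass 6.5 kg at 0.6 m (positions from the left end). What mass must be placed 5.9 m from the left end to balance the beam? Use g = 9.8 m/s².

m ≈ 36.3 kg

Choose the pivot (at 4.5 m from the left end) as the axis so the support reaction has zero arm there.
Beam weight: 23 × 9.8 = 225.4 N down at 3.5 m → arm 1 m, τ = 225.4 × 1 = 225.4 N·m counterclockwise.
Sack of grain: 17 × 9.8 = 166.6 N down at 4.6 m → arm 0.1 m, τ = 166.6 × 0.1 = 16.66 N·m clockwise.
Lamp: 3.8 × 9.8 = 37.24 N down at 3.4 m → arm 1.1 m, τ = 37.24 × 1.1 = 40.96 N·m counterclockwise.
Potted plant: 6.5 × 9.8 = 63.7 N down at 0.6 m → arm 3.9 m, τ = 63.7 × 3.9 = 248.4 N·m counterclockwise.
Net moment of known loads = 498.1 N·m counterclockwise.
An unknown mass m at 5.9 m has arm 1.4 m; its moment is m·g·1.4 clockwise.
Setting net torque to zero: m × 9.8 × 1.4 = 498.1 → m = 498.1 / (9.8 × 1.4) = 36.3 kg.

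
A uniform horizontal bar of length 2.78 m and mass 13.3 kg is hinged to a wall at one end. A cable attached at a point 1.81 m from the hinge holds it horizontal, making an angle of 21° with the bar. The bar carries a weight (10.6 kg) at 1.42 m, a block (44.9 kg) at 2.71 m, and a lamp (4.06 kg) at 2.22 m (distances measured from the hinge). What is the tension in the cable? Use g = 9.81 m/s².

T ≈ 2480 N

Taking torques about the hinge:
Beam weight: 13.3 × 9.81 = 130.5 N down at 1.39 m → arm 1.39 m, τ = 130.5 × 1.39 = 181.4 N·m clockwise.
Weight: 10.6 × 9.81 = 104 N down at 1.42 m → arm 1.42 m, τ = 104 × 1.42 = 147.7 N·m clockwise.
Block: 44.9 × 9.81 = 440.5 N down at 2.71 m → arm 2.71 m, τ = 440.5 × 2.71 = 1194 N·m clockwise.
Lamp: 4.06 × 9.81 = 39.83 N down at 2.22 m → arm 2.22 m, τ = 39.83 × 2.22 = 88.42 N·m clockwise.
Total clockwise load moment = 1612 N·m.
The cable tension T acts at 1.81 m; only its component perpendicular to the bar, T sinθ, produces torque. sin 21° = 0.3584.
Balancing moments: T × 1.81 × 0.3584 = 1612, giving T = 1612 / 0.6487 = 2480 N.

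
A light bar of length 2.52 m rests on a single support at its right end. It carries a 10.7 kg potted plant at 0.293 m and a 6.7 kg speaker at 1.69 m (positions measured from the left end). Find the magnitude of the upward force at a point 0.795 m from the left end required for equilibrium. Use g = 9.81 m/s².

F ≈ 167 N

Sum moments about the right end (the unknown pivot reaction has zero arm there).
Potted plant: 10.7 × 9.81 = 105 N down at 0.293 m → arm 2.227 m, τ = 105 × 2.227 = 233.8 N·m counterclockwise.
Speaker: 6.7 × 9.81 = 65.73 N down at 1.69 m → arm 0.83 m, τ = 65.73 × 0.83 = 54.56 N·m counterclockwise.
Net moment of the loads = 288.4 N·m counterclockwise.
The upward force F acts at a point 0.795 m from the left end, arm 1.725 m, giving F × 1.725 clockwise.
For rotational equilibrium, F × 1.725 = 288.4, so F = 288.4 / 1.725 = 167 N.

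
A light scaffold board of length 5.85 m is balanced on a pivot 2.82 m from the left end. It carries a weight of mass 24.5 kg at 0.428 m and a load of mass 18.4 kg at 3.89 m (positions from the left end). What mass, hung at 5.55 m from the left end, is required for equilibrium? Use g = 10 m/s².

Choose the pivot (at 2.82 m from the left end) as the axis so the support reaction has zero arm there.
Weight: 24.5 × 10 = 245 N down at 0.428 m → arm 2.392 m, τ = 245 × 2.392 = 586 N·m counterclockwise.
Load: 18.4 × 10 = 184 N down at 3.89 m → arm 1.07 m, τ = 184 × 1.07 = 196.9 N·m clockwise.
Net moment of known loads = 389.1 N·m counterclockwise.
An unknown mass m at 5.55 m has arm 2.73 m; its moment is m·g·2.73 clockwise.
For rotational equilibrium, m × 10 × 2.73 = 389.1, so m = 389.1 / (10 × 2.73) = 14.3 kg.

m ≈ 14.3 kg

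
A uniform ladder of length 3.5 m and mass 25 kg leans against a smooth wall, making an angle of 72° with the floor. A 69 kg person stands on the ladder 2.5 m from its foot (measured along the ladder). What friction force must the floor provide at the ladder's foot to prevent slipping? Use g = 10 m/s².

f ≈ 201 N

Taking torques about the foot of the ladder:
Ladder weight 25×10 = 250 N acts at 1.75 m along the ladder; its horizontal arm is 1.75·cos72° = 0.5408 m → τ = 135.2 N·m clockwise.
Person: 69×10 = 690 N at 2.5 m → arm 0.7725 m → τ = 533 N·m clockwise.
Wall normal N acts horizontally at the top; its moment arm is the height L sinθ = 3.5·sin72° = 3.329 m, counterclockwise.
For rotational equilibrium, N × 3.329 = 668.2, so N = 201 N.
ΣFx = 0: friction at the foot balances the wall's push, so f = N_wall = 201 N.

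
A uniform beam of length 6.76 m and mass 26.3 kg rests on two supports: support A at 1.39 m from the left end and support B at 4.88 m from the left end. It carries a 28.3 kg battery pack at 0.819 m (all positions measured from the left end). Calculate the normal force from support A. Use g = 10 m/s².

Take moments about support B.
Beam weight: 26.3 × 10 = 263 N down at 3.38 m → arm 1.5 m, τ = 263 × 1.5 = 394.5 N·m counterclockwise.
Battery pack: 28.3 × 10 = 283 N down at 0.819 m → arm 4.061 m, τ = 283 × 4.061 = 1149 N·m counterclockwise.
Net load moment about support B = 1544 N·m counterclockwise.
Reaction R at support A is upward at 1.39 m, arm 3.49 m → moment R × 3.49 clockwise.
For rotational equilibrium, R × 3.49 = 1544, so R = 442 N.

R_A ≈ 442 N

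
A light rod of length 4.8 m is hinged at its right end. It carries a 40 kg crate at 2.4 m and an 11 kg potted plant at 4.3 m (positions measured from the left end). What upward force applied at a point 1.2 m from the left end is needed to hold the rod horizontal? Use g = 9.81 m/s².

F ≈ 277 N

Sum moments about the right end (the unknown pivot reaction has zero arm there).
Crate: 40 × 9.81 = 392.4 N down at 2.4 m → arm 2.4 m, τ = 392.4 × 2.4 = 941.8 N·m counterclockwise.
Potted plant: 11 × 9.81 = 107.9 N down at 4.3 m → arm 0.5 m, τ = 107.9 × 0.5 = 53.95 N·m counterclockwise.
Net moment of the loads = 995.8 N·m counterclockwise.
The upward force F acts at a point 1.2 m from the left end, arm 3.6 m, giving F × 3.6 clockwise.
Στ = 0 ⇒ F × 3.6 = 995.8 ⇒ F = 995.8 / 3.6 = 277 N.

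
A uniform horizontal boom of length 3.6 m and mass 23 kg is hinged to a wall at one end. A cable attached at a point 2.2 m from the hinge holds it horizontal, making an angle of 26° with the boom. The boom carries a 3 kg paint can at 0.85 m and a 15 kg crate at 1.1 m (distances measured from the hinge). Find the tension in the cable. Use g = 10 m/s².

T ≈ 627 N

Take moments about the hinge.
Beam weight: 23 × 10 = 230 N down at 1.8 m → arm 1.8 m, τ = 230 × 1.8 = 414 N·m clockwise.
Paint can: 3 × 10 = 30 N down at 0.85 m → arm 0.85 m, τ = 30 × 0.85 = 25.5 N·m clockwise.
Crate: 15 × 10 = 150 N down at 1.1 m → arm 1.1 m, τ = 150 × 1.1 = 165 N·m clockwise.
Total clockwise load moment = 604.5 N·m.
The cable tension T acts at 2.2 m; only its component perpendicular to the boom, T sinθ, produces torque. sin 26° = 0.4384.
Στ = 0 ⇒ T × 2.2 × 0.4384 = 604.5 ⇒ T = 604.5 / 0.9645 = 627 N.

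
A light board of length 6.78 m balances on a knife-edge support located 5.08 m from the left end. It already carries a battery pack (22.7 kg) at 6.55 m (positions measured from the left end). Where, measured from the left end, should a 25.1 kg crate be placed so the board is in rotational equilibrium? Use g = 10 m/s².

x ≈ 3.75 m from the left end

Taking torques about the knife-edge support (at 5.08 m from the left end):
Battery pack: 22.7 × 10 = 227 N down at 6.55 m → arm 1.47 m, τ = 227 × 1.47 = 333.7 N·m clockwise.
Net moment of existing loads = 333.7 N·m clockwise.
The crate weighs 25.1 × 10 = 251 N and must supply an equal counterclockwise moment, so its lever arm about the knife-edge support is 333.7 / 251 = 1.33 m.
That puts it at 5.08 − 1.33 = 3.75 m from the left end.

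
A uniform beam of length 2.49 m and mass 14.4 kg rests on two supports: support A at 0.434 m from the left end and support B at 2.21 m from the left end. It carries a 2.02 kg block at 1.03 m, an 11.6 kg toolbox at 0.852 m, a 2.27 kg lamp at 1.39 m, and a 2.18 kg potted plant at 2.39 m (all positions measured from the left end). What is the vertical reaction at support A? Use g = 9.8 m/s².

R_A ≈ 185 N

Sum moments about support B (its reaction then has zero moment arm).
Beam weight: 14.4 × 9.8 = 141.1 N down at 1.245 m → arm 0.965 m, τ = 141.1 × 0.965 = 136.2 N·m counterclockwise.
Block: 2.02 × 9.8 = 19.8 N down at 1.03 m → arm 1.18 m, τ = 19.8 × 1.18 = 23.36 N·m counterclockwise.
Toolbox: 11.6 × 9.8 = 113.7 N down at 0.852 m → arm 1.358 m, τ = 113.7 × 1.358 = 154.4 N·m counterclockwise.
Lamp: 2.27 × 9.8 = 22.25 N down at 1.39 m → arm 0.82 m, τ = 22.25 × 0.82 = 18.24 N·m counterclockwise.
Potted plant: 2.18 × 9.8 = 21.36 N down at 2.39 m → arm 0.18 m, τ = 21.36 × 0.18 = 3.845 N·m clockwise.
Net load moment about support B = 328.4 N·m counterclockwise.
Reaction R at support A is upward at 0.434 m, arm 1.776 m → moment R × 1.776 clockwise.
Setting net torque to zero: R × 1.776 = 328.4 → R = 185 N.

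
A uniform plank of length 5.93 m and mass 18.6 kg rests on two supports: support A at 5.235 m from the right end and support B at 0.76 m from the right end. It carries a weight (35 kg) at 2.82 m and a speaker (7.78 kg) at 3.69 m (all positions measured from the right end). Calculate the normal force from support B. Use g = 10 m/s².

R_B ≈ 310 N

Choose support A as the axis so its reaction then has zero moment arm.
Beam weight: 18.6 × 10 = 186 N down at 2.965 m → arm 2.27 m, τ = 186 × 2.27 = 422.2 N·m clockwise.
Weight: 35 × 10 = 350 N down at 2.82 m → arm 2.415 m, τ = 350 × 2.415 = 845.2 N·m clockwise.
Speaker: 7.78 × 10 = 77.8 N down at 3.69 m → arm 1.545 m, τ = 77.8 × 1.545 = 120.2 N·m clockwise.
Net load moment about support A = 1388 N·m clockwise.
Reaction R at support B is upward at 0.76 m, arm 4.475 m → moment R × 4.475 counterclockwise.
Setting net torque to zero: R × 4.475 = 1388 → R = 310 N.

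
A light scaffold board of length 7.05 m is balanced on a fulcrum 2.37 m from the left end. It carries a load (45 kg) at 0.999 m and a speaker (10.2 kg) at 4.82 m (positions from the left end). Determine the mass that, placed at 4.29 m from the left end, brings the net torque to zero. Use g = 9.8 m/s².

m ≈ 19.1 kg

About the fulcrum (at 2.37 m from the left end):
Load: 45 × 9.8 = 441 N down at 0.999 m → arm 1.371 m, τ = 441 × 1.371 = 604.6 N·m counterclockwise.
Speaker: 10.2 × 9.8 = 99.96 N down at 4.82 m → arm 2.45 m, τ = 99.96 × 2.45 = 244.9 N·m clockwise.
Net moment of known loads = 359.7 N·m counterclockwise.
An unknown mass m at 4.29 m has arm 1.92 m; its moment is m·g·1.92 clockwise.
Στ = 0 ⇒ m × 9.8 × 1.92 = 359.7 ⇒ m = 359.7 / (9.8 × 1.92) = 19.1 kg.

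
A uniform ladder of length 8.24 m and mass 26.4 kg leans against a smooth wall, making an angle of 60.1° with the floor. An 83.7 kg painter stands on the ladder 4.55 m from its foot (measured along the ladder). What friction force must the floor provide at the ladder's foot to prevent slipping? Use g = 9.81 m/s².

f ≈ 335 N

Sum moments about the foot of the ladder (the floor normal and friction both act there and drop out).
Ladder weight 26.4×9.81 = 259 N acts at 4.12 m along the ladder; its horizontal arm is 4.12·cos60.1° = 2.054 m → τ = 532 N·m clockwise.
Painter: 83.7×9.81 = 821.1 N at 4.55 m → arm 2.268 m → τ = 1862 N·m clockwise.
Wall normal N acts horizontally at the top; its moment arm is the height L sinθ = 8.24·sin60.1° = 7.143 m, counterclockwise.
Balancing moments: N × 7.143 = 2394, giving N = 335 N.
ΣFx = 0: friction at the foot balances the wall's push, so f = N_wall = 335 N.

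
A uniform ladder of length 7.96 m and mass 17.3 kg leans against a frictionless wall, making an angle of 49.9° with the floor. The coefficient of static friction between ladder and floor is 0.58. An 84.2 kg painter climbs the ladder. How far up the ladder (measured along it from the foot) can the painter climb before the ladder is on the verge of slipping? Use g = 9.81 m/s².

d ≈ 5.79 m

Take moments about the foot of the ladder.
Ladder weight 17.3×9.81 = 169.7 N acts at 3.98 m along the ladder; its horizontal arm is 3.98·cos49.9° = 2.564 m → τ = 435.1 N·m clockwise.
Painter weight 84.2×9.81 = 826 N at distance d → arm d·cos49.9° → τ = 826·d·0.6441 clockwise.
Wall normal N at the top has arm L sinθ = 6.089 m counterclockwise, so Στ = 0 gives N·6.089 = 435.1 + 532·d.
ΣFy = 0 ⇒ N_floor = 995.7 N, so the maximum friction is μ_s·N_floor = 0.58×995.7 = 577.5 N. ΣFx = 0 ⇒ N_wall = f, so at the slipping point N = 577.5 N.
Substituting: 577.5×6.089 = 435.1 + 532·d ⇒ d = (3516 − 435.1) / 532 = 5.79 m.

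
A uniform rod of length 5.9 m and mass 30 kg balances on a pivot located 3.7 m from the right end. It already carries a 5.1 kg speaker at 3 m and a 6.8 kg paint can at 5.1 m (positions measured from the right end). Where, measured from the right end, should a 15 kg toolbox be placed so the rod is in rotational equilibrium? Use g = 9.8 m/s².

x ≈ 4.8 m from the right end

Taking torques about the pivot (at 3.7 m from the right end):
Beam weight: 30 × 9.8 = 294 N down at 2.95 m → arm 0.75 m, τ = 294 × 0.75 = 220.5 N·m clockwise.
Speaker: 5.1 × 9.8 = 49.98 N down at 3 m → arm 0.7 m, τ = 49.98 × 0.7 = 34.99 N·m clockwise.
Paint can: 6.8 × 9.8 = 66.64 N down at 5.1 m → arm 1.4 m, τ = 66.64 × 1.4 = 93.3 N·m counterclockwise.
Net moment of existing loads = 162.2 N·m clockwise.
The toolbox weighs 15 × 9.8 = 147 N and must supply an equal counterclockwise moment, so its lever arm about the pivot is 162.2 / 147 = 1.1 m.
That puts it at 3.7 + 1.1 = 4.8 m from the right end.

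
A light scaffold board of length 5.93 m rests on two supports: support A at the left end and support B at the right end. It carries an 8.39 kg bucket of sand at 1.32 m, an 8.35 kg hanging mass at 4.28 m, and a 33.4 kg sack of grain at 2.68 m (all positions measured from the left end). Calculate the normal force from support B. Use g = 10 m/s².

R_B ≈ 230 N

Sum moments about support A (its reaction then has zero moment arm).
Bucket of sand: 8.39 × 10 = 83.9 N down at 1.32 m → arm 1.32 m, τ = 83.9 × 1.32 = 110.7 N·m clockwise.
Hanging mass: 8.35 × 10 = 83.5 N down at 4.28 m → arm 4.28 m, τ = 83.5 × 4.28 = 357.4 N·m clockwise.
Sack of grain: 33.4 × 10 = 334 N down at 2.68 m → arm 2.68 m, τ = 334 × 2.68 = 895.1 N·m clockwise.
Net load moment about support A = 1363 N·m clockwise.
Reaction R at support B is upward at 5.93 m, arm 5.93 m → moment R × 5.93 counterclockwise.
Στ = 0 ⇒ R × 5.93 = 1363 ⇒ R = 230 N.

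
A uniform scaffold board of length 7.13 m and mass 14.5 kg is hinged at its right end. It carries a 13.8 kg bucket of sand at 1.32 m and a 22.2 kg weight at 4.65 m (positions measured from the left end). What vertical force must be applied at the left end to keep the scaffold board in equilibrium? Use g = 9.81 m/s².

F ≈ 257 N

Take moments about the right end.
Beam weight: 14.5 × 9.81 = 142.2 N down at 3.565 m → arm 3.565 m, τ = 142.2 × 3.565 = 506.9 N·m counterclockwise.
Bucket of sand: 13.8 × 9.81 = 135.4 N down at 1.32 m → arm 5.81 m, τ = 135.4 × 5.81 = 786.7 N·m counterclockwise.
Weight: 22.2 × 9.81 = 217.8 N down at 4.65 m → arm 2.48 m, τ = 217.8 × 2.48 = 540.1 N·m counterclockwise.
Net moment of the loads = 1834 N·m counterclockwise.
The upward force F acts at the left end, arm 7.13 m, giving F × 7.13 clockwise.
For rotational equilibrium, F × 7.13 = 1834, so F = 1834 / 7.13 = 257 N.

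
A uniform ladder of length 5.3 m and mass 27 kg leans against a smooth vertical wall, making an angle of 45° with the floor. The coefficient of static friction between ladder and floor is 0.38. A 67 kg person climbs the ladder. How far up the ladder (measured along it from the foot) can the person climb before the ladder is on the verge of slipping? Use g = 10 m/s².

d ≈ 1.76 m

Taking torques about the foot of the ladder:
Ladder weight 27×10 = 270 N acts at 2.65 m along the ladder; its horizontal arm is 2.65·cos45° = 1.874 m → τ = 506 N·m clockwise.
Person weight 67×10 = 670 N at distance d → arm d·cos45° → τ = 670·d·0.7071 clockwise.
Wall normal N at the top has arm L sinθ = 3.748 m counterclockwise, so Στ = 0 gives N·3.748 = 506 + 473.8·d.
ΣFy = 0 ⇒ N_floor = 940 N, so the maximum friction is μ_s·N_floor = 0.38×940 = 357.2 N. ΣFx = 0 ⇒ N_wall = f, so at the slipping point N = 357.2 N.
Substituting: 357.2×3.748 = 506 + 473.8·d ⇒ d = (1339 − 506) / 473.8 = 1.76 m.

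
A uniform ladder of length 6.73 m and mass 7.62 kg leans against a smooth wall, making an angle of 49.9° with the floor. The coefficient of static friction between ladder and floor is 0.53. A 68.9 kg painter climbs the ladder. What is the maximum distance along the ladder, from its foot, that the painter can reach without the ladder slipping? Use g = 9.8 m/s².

d ≈ 4.33 m

About the foot of the ladder:
Ladder weight 7.62×9.8 = 74.68 N acts at 3.365 m along the ladder; its horizontal arm is 3.365·cos49.9° = 2.167 m → τ = 161.8 N·m clockwise.
Painter weight 68.9×9.8 = 675.2 N at distance d → arm d·cos49.9° → τ = 675.2·d·0.6441 clockwise.
Wall normal N at the top has arm L sinθ = 5.148 m counterclockwise, so Στ = 0 gives N·5.148 = 161.8 + 434.9·d.
ΣFy = 0 ⇒ N_floor = 749.9 N, so the maximum friction is μ_s·N_floor = 0.53×749.9 = 397.4 N. ΣFx = 0 ⇒ N_wall = f, so at the slipping point N = 397.4 N.
Substituting: 397.4×5.148 = 161.8 + 434.9·d ⇒ d = (2046 − 161.8) / 434.9 = 4.33 m.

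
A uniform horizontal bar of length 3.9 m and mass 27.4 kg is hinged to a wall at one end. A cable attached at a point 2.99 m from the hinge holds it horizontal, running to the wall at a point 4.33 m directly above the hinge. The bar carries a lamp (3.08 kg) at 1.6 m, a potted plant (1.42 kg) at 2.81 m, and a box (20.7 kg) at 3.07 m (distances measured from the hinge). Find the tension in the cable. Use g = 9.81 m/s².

Sum moments about the hinge (the unknown hinge reaction has zero arm there).
Beam weight: 27.4 × 9.81 = 268.8 N down at 1.95 m → arm 1.95 m, τ = 268.8 × 1.95 = 524.2 N·m clockwise.
Lamp: 3.08 × 9.81 = 30.21 N down at 1.6 m → arm 1.6 m, τ = 30.21 × 1.6 = 48.34 N·m clockwise.
Potted plant: 1.42 × 9.81 = 13.93 N down at 2.81 m → arm 2.81 m, τ = 13.93 × 2.81 = 39.14 N·m clockwise.
Box: 20.7 × 9.81 = 203.1 N down at 3.07 m → arm 3.07 m, τ = 203.1 × 3.07 = 623.5 N·m clockwise.
Total clockwise load moment = 1235 N·m.
The cable tension T acts at 2.99 m; only its component perpendicular to the bar, T sinθ, produces torque. sinθ = h/√(h²+d²) = 4.33/√(4.33²+2.99²) = 0.8229.
Στ = 0 ⇒ T × 2.99 × 0.8229 = 1235 ⇒ T = 1235 / 2.46 = 502 N.

T ≈ 502 N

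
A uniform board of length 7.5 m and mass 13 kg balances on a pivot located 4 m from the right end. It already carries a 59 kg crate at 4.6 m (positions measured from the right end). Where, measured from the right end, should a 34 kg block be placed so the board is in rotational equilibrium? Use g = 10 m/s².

x ≈ 3.05 m from the right end

About the pivot (at 4 m from the right end):
Beam weight: 13 × 10 = 130 N down at 3.75 m → arm 0.25 m, τ = 130 × 0.25 = 32.5 N·m clockwise.
Crate: 59 × 10 = 590 N down at 4.6 m → arm 0.6 m, τ = 590 × 0.6 = 354 N·m counterclockwise.
Net moment of existing loads = 321.5 N·m counterclockwise.
The block weighs 34 × 10 = 340 N and must supply an equal clockwise moment, so its lever arm about the pivot is 321.5 / 340 = 0.946 m.
That puts it at 4 − 0.946 = 3.05 m from the right end.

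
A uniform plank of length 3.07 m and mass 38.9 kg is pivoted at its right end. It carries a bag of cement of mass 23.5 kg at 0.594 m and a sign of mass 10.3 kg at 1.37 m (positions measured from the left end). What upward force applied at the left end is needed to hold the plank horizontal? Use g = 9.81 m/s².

F ≈ 433 N

Taking torques about the right end:
Beam weight: 38.9 × 9.81 = 381.6 N down at 1.535 m → arm 1.535 m, τ = 381.6 × 1.535 = 585.8 N·m counterclockwise.
Bag of cement: 23.5 × 9.81 = 230.5 N down at 0.594 m → arm 2.476 m, τ = 230.5 × 2.476 = 570.7 N·m counterclockwise.
Sign: 10.3 × 9.81 = 101 N down at 1.37 m → arm 1.7 m, τ = 101 × 1.7 = 171.7 N·m counterclockwise.
Net moment of the loads = 1328 N·m counterclockwise.
The upward force F acts at the left end, arm 3.07 m, giving F × 3.07 clockwise.
Στ = 0 ⇒ F × 3.07 = 1328 ⇒ F = 1328 / 3.07 = 433 N.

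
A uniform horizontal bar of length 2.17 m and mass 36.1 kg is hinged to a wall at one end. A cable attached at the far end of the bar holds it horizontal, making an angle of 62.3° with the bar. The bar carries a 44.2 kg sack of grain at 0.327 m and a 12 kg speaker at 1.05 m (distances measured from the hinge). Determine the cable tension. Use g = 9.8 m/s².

About the hinge:
Beam weight: 36.1 × 9.8 = 353.8 N down at 1.085 m → arm 1.085 m, τ = 353.8 × 1.085 = 383.9 N·m clockwise.
Sack of grain: 44.2 × 9.8 = 433.2 N down at 0.327 m → arm 0.327 m, τ = 433.2 × 0.327 = 141.7 N·m clockwise.
Speaker: 12 × 9.8 = 117.6 N down at 1.05 m → arm 1.05 m, τ = 117.6 × 1.05 = 123.5 N·m clockwise.
Total clockwise load moment = 649.1 N·m.
The cable tension T acts at 2.17 m; only its component perpendicular to the bar, T sinθ, produces torque. sin 62.3° = 0.8854.
For rotational equilibrium, T × 2.17 × 0.8854 = 649.1, so T = 649.1 / 1.921 = 338 N.

T ≈ 338 N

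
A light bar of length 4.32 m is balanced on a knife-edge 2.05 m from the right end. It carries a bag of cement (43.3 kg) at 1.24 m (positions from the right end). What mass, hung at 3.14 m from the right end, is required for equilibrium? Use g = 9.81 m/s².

About the knife-edge (at 2.05 m from the right end):
Bag of cement: 43.3 × 9.81 = 424.8 N down at 1.24 m → arm 0.81 m, τ = 424.8 × 0.81 = 344.1 N·m clockwise.
Net moment of known loads = 344.1 N·m clockwise.
An unknown mass m at 3.14 m has arm 1.09 m; its moment is m·g·1.09 counterclockwise.
Στ = 0 ⇒ m × 9.81 × 1.09 = 344.1 ⇒ m = 344.1 / (9.81 × 1.09) = 32.2 kg.

m ≈ 32.2 kg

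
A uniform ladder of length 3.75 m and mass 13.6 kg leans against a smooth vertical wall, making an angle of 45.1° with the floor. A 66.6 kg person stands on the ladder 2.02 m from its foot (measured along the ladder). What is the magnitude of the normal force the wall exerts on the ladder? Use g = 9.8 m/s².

N_wall ≈ 417 N

Choose the foot of the ladder as the axis so the floor normal and friction both act there and drop out.
Ladder weight 13.6×9.8 = 133.3 N acts at 1.875 m along the ladder; its horizontal arm is 1.875·cos45.1° = 1.324 m → τ = 176.5 N·m clockwise.
Person: 66.6×9.8 = 652.7 N at 2.02 m → arm 1.426 m → τ = 930.8 N·m clockwise.
Wall normal N acts horizontally at the top; its moment arm is the height L sinθ = 3.75·sin45.1° = 2.656 m, counterclockwise.
Balancing moments: N × 2.656 = 1107, giving N = 417 N.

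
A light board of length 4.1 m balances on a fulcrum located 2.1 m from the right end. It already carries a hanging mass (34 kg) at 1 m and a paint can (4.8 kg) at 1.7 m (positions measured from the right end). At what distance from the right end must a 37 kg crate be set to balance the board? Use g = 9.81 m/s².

Sum moments about the fulcrum (at 2.1 m from the right end) (the support reaction has zero arm there).
Hanging mass: 34 × 9.81 = 333.5 N down at 1 m → arm 1.1 m, τ = 333.5 × 1.1 = 366.9 N·m clockwise.
Paint can: 4.8 × 9.81 = 47.09 N down at 1.7 m → arm 0.4 m, τ = 47.09 × 0.4 = 18.84 N·m clockwise.
Net moment of existing loads = 385.7 N·m clockwise.
The crate weighs 37 × 9.81 = 363 N and must supply an equal counterclockwise moment, so its lever arm about the fulcrum is 385.7 / 363 = 1.06 m.
That puts it at 2.1 + 1.06 = 3.16 m from the right end.

x ≈ 3.16 m from the right end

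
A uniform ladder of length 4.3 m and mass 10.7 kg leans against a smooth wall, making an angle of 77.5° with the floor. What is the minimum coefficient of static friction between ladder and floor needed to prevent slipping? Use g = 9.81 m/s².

μ_min ≈ 0.111

Choose the foot of the ladder as the axis so the floor normal and friction both act there and drop out.
Ladder weight 10.7×9.81 = 105 N acts at 2.15 m along the ladder; its horizontal arm is 2.15·cos77.5° = 0.4653 m → τ = 48.86 N·m clockwise.
Wall normal N acts horizontally at the top; its moment arm is the height L sinθ = 4.3·sin77.5° = 4.198 m, counterclockwise.
Balancing moments: N × 4.198 = 48.86, giving N = 11.64 N.
ΣFx = 0 ⇒ f = N_wall = 11.64 N. ΣFy = 0 ⇒ N_floor = 105 N.
μ_min = f / N_floor = 11.64 / 105 = 0.111.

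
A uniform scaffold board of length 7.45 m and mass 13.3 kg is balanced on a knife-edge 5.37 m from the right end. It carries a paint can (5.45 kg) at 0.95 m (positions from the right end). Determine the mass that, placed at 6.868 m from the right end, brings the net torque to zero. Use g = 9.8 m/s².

About the knife-edge (at 5.37 m from the right end):
Beam weight: 13.3 × 9.8 = 130.3 N down at 3.725 m → arm 1.645 m, τ = 130.3 × 1.645 = 214.3 N·m clockwise.
Paint can: 5.45 × 9.8 = 53.41 N down at 0.95 m → arm 4.42 m, τ = 53.41 × 4.42 = 236.1 N·m clockwise.
Net moment of known loads = 450.4 N·m clockwise.
An unknown mass m at 6.868 m has arm 1.498 m; its moment is m·g·1.498 counterclockwise.
Balancing moments: m × 9.8 × 1.498 = 450.4, giving m = 450.4 / (9.8 × 1.498) = 30.7 kg.

m ≈ 30.7 kg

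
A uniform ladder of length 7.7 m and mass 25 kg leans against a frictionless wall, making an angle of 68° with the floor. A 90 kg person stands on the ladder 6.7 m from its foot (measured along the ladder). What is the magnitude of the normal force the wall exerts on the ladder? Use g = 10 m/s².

About the foot of the ladder:
Ladder weight 25×10 = 250 N acts at 3.85 m along the ladder; its horizontal arm is 3.85·cos68° = 1.442 m → τ = 360.5 N·m clockwise.
Person: 90×10 = 900 N at 6.7 m → arm 2.51 m → τ = 2259 N·m clockwise.
Wall normal N acts horizontally at the top; its moment arm is the height L sinθ = 7.7·sin68° = 7.139 m, counterclockwise.
Setting net torque to zero: N × 7.139 = 2620 → N = 367 N.

N_wall ≈ 367 N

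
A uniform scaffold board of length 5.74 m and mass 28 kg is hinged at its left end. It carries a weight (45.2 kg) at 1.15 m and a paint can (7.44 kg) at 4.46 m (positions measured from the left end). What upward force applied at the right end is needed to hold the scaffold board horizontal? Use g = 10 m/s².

Choose the left end as the axis so the unknown pivot reaction has zero arm there.
Beam weight: 28 × 10 = 280 N down at 2.87 m → arm 2.87 m, τ = 280 × 2.87 = 803.6 N·m clockwise.
Weight: 45.2 × 10 = 452 N down at 1.15 m → arm 1.15 m, τ = 452 × 1.15 = 519.8 N·m clockwise.
Paint can: 7.44 × 10 = 74.4 N down at 4.46 m → arm 4.46 m, τ = 74.4 × 4.46 = 331.8 N·m clockwise.
Net moment of the loads = 1655 N·m clockwise.
The upward force F acts at the right end, arm 5.74 m, giving F × 5.74 counterclockwise.
For rotational equilibrium, F × 5.74 = 1655, so F = 1655 / 5.74 = 288 N.

F ≈ 288 N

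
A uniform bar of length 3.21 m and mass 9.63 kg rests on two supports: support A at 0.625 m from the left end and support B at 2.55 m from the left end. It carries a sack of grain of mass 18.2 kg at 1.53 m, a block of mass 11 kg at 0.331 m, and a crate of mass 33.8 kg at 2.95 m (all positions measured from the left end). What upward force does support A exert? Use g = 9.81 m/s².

Choose support B as the axis so its reaction then has zero moment arm.
Beam weight: 9.63 × 9.81 = 94.47 N down at 1.605 m → arm 0.945 m, τ = 94.47 × 0.945 = 89.27 N·m counterclockwise.
Sack of grain: 18.2 × 9.81 = 178.5 N down at 1.53 m → arm 1.02 m, τ = 178.5 × 1.02 = 182.1 N·m counterclockwise.
Block: 11 × 9.81 = 107.9 N down at 0.331 m → arm 2.219 m, τ = 107.9 × 2.219 = 239.4 N·m counterclockwise.
Crate: 33.8 × 9.81 = 331.6 N down at 2.95 m → arm 0.4 m, τ = 331.6 × 0.4 = 132.6 N·m clockwise.
Net load moment about support B = 378.2 N·m counterclockwise.
Reaction R at support A is upward at 0.625 m, arm 1.925 m → moment R × 1.925 clockwise.
For rotational equilibrium, R × 1.925 = 378.2, so R = 196 N.

R_A ≈ 196 N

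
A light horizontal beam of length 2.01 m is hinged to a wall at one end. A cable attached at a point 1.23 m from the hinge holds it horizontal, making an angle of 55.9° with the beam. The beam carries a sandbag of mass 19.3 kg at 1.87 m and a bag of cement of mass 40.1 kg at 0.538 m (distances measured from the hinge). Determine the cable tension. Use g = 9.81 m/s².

Taking torques about the hinge:
Sandbag: 19.3 × 9.81 = 189.3 N down at 1.87 m → arm 1.87 m, τ = 189.3 × 1.87 = 354 N·m clockwise.
Bag of cement: 40.1 × 9.81 = 393.4 N down at 0.538 m → arm 0.538 m, τ = 393.4 × 0.538 = 211.6 N·m clockwise.
Total clockwise load moment = 565.6 N·m.
The cable tension T acts at 1.23 m; only its component perpendicular to the beam, T sinθ, produces torque. sin 55.9° = 0.8281.
For rotational equilibrium, T × 1.23 × 0.8281 = 565.6, so T = 565.6 / 1.019 = 555 N.

T ≈ 555 N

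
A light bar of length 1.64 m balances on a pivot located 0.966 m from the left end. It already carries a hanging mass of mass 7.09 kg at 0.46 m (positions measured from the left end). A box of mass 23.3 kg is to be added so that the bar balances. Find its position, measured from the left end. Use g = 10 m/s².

Choose the pivot (at 0.966 m from the left end) as the axis so the support reaction has zero arm there.
Hanging mass: 7.09 × 10 = 70.9 N down at 0.46 m → arm 0.506 m, τ = 70.9 × 0.506 = 35.88 N·m counterclockwise.
Net moment of existing loads = 35.88 N·m counterclockwise.
The box weighs 23.3 × 10 = 233 N and must supply an equal clockwise moment, so its lever arm about the pivot is 35.88 / 233 = 0.154 m.
That puts it at 0.966 + 0.154 = 1.12 m from the left end.

x ≈ 1.12 m from the left end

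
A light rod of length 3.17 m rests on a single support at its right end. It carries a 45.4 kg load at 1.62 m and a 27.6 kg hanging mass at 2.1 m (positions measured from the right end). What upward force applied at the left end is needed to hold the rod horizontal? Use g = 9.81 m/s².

F ≈ 407 N

Take moments about the right end.
Load: 45.4 × 9.81 = 445.4 N down at 1.62 m → arm 1.62 m, τ = 445.4 × 1.62 = 721.5 N·m counterclockwise.
Hanging mass: 27.6 × 9.81 = 270.8 N down at 2.1 m → arm 2.1 m, τ = 270.8 × 2.1 = 568.7 N·m counterclockwise.
Net moment of the loads = 1290 N·m counterclockwise.
The upward force F acts at the left end, arm 3.17 m, giving F × 3.17 clockwise.
Setting net torque to zero: F × 3.17 = 1290 → F = 1290 / 3.17 = 407 N.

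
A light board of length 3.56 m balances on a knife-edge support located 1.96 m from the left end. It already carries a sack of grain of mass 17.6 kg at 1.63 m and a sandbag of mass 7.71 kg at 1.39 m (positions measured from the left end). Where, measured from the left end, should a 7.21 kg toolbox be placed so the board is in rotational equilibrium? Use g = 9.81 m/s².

Choose the knife-edge support (at 1.96 m from the left end) as the axis so the support reaction has zero arm there.
Sack of grain: 17.6 × 9.81 = 172.7 N down at 1.63 m → arm 0.33 m, τ = 172.7 × 0.33 = 56.99 N·m counterclockwise.
Sandbag: 7.71 × 9.81 = 75.64 N down at 1.39 m → arm 0.57 m, τ = 75.64 × 0.57 = 43.11 N·m counterclockwise.
Net moment of existing loads = 100.1 N·m counterclockwise.
The toolbox weighs 7.21 × 9.81 = 70.73 N and must supply an equal clockwise moment, so its lever arm about the knife-edge support is 100.1 / 70.73 = 1.42 m.
That puts it at 1.96 + 1.42 = 3.38 m from the left end.

x ≈ 3.38 m from the left end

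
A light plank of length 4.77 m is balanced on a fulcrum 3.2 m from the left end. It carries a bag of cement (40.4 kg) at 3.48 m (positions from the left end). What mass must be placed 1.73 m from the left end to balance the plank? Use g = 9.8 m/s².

m ≈ 7.7 kg

Sum moments about the fulcrum (at 3.2 m from the left end) (the support reaction has zero arm there).
Bag of cement: 40.4 × 9.8 = 395.9 N down at 3.48 m → arm 0.28 m, τ = 395.9 × 0.28 = 110.9 N·m clockwise.
Net moment of known loads = 110.9 N·m clockwise.
An unknown mass m at 1.73 m has arm 1.47 m; its moment is m·g·1.47 counterclockwise.
For rotational equilibrium, m × 9.8 × 1.47 = 110.9, so m = 110.9 / (9.8 × 1.47) = 7.7 kg.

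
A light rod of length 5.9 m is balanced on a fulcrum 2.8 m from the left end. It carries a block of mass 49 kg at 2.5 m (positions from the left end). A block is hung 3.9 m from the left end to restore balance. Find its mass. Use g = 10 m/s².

About the fulcrum (at 2.8 m from the left end):
Block: 49 × 10 = 490 N down at 2.5 m → arm 0.3 m, τ = 490 × 0.3 = 147 N·m counterclockwise.
Net moment of known loads = 147 N·m counterclockwise.
An unknown mass m at 3.9 m has arm 1.1 m; its moment is m·g·1.1 clockwise.
Στ = 0 ⇒ m × 10 × 1.1 = 147 ⇒ m = 147 / (10 × 1.1) = 13.4 kg.

m ≈ 13.4 kg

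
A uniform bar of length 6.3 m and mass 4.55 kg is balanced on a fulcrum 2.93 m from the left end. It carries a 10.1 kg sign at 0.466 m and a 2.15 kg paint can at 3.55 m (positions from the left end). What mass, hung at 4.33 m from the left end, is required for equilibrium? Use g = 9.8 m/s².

About the fulcrum (at 2.93 m from the left end):
Beam weight: 4.55 × 9.8 = 44.59 N down at 3.15 m → arm 0.22 m, τ = 44.59 × 0.22 = 9.81 N·m clockwise.
Sign: 10.1 × 9.8 = 98.98 N down at 0.466 m → arm 2.464 m, τ = 98.98 × 2.464 = 243.9 N·m counterclockwise.
Paint can: 2.15 × 9.8 = 21.07 N down at 3.55 m → arm 0.62 m, τ = 21.07 × 0.62 = 13.06 N·m clockwise.
Net moment of known loads = 221 N·m counterclockwise.
An unknown mass m at 4.33 m has arm 1.4 m; its moment is m·g·1.4 clockwise.
Στ = 0 ⇒ m × 9.8 × 1.4 = 221 ⇒ m = 221 / (9.8 × 1.4) = 16.1 kg.

m ≈ 16.1 kg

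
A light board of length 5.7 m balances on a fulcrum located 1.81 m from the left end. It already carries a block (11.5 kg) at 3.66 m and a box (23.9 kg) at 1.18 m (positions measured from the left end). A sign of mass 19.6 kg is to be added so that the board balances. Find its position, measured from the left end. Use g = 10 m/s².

Choose the fulcrum (at 1.81 m from the left end) as the axis so the support reaction has zero arm there.
Block: 11.5 × 10 = 115 N down at 3.66 m → arm 1.85 m, τ = 115 × 1.85 = 212.8 N·m clockwise.
Box: 23.9 × 10 = 239 N down at 1.18 m → arm 0.63 m, τ = 239 × 0.63 = 150.6 N·m counterclockwise.
Net moment of existing loads = 62.2 N·m clockwise.
The sign weighs 19.6 × 10 = 196 N and must supply an equal counterclockwise moment, so its lever arm about the fulcrum is 62.2 / 196 = 0.317 m.
That puts it at 1.81 − 0.317 = 1.49 m from the left end.

x ≈ 1.49 m from the left end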